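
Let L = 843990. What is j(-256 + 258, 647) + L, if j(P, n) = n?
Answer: 844637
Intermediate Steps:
j(-256 + 258, 647) + L = 647 + 843990 = 844637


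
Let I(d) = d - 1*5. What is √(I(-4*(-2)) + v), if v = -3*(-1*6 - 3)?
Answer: √30 ≈ 5.4772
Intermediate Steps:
I(d) = -5 + d (I(d) = d - 5 = -5 + d)
v = 27 (v = -3*(-6 - 3) = -3*(-9) = 27)
√(I(-4*(-2)) + v) = √((-5 - 4*(-2)) + 27) = √((-5 + 8) + 27) = √(3 + 27) = √30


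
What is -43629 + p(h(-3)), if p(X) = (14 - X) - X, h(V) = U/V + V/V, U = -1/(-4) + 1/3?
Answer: -785099/18 ≈ -43617.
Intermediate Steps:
U = 7/12 (U = -1*(-1/4) + 1*(1/3) = 1/4 + 1/3 = 7/12 ≈ 0.58333)
h(V) = 1 + 7/(12*V) (h(V) = 7/(12*V) + V/V = 7/(12*V) + 1 = 1 + 7/(12*V))
p(X) = 14 - 2*X
-43629 + p(h(-3)) = -43629 + (14 - 2*(7/12 - 3)/(-3)) = -43629 + (14 - (-2)*(-29)/(3*12)) = -43629 + (14 - 2*29/36) = -43629 + (14 - 29/18) = -43629 + 223/18 = -785099/18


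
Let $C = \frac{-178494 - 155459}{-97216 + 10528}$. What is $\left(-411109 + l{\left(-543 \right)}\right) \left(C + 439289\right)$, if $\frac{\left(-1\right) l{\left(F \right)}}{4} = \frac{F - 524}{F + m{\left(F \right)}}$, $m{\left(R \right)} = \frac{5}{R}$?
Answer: $- \frac{2308104331783516854425}{12780151776} \approx -1.806 \cdot 10^{11}$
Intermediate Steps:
$l{\left(F \right)} = - \frac{4 \left(-524 + F\right)}{F + \frac{5}{F}}$ ($l{\left(F \right)} = - 4 \frac{F - 524}{F + \frac{5}{F}} = - 4 \frac{-524 + F}{F + \frac{5}{F}} = - \frac{4 \left(-524 + F\right)}{F + \frac{5}{F}}$)
$C = \frac{333953}{86688}$ ($C = - \frac{333953}{-86688} = \left(-333953\right) \left(- \frac{1}{86688}\right) = \frac{333953}{86688} \approx 3.8524$)
$\left(-411109 + l{\left(-543 \right)}\right) \left(C + 439289\right) = \left(-411109 + 4 \left(-543\right) \frac{1}{5 + \left(-543\right)^{2}} \left(524 - -543\right)\right) \left(\frac{333953}{86688} + 439289\right) = \left(-411109 + 4 \left(-543\right) \frac{1}{5 + 294849} \left(524 + 543\right)\right) \frac{38081418785}{86688} = \left(-411109 + 4 \left(-543\right) \frac{1}{294854} \cdot 1067\right) \frac{38081418785}{86688} = \left(-411109 - \frac{1158762}{147427}\right) \frac{38081418785}{86688} = \left(- \frac{60609725305}{147427}\right) \frac{38081418785}{86688} = - \frac{2308104331783516854425}{12780151776}$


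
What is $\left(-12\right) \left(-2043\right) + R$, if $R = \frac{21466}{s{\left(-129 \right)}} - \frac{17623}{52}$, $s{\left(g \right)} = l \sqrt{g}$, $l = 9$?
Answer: $\frac{1257209}{52} - \frac{21466 i \sqrt{129}}{1161} \approx 24177.0 - 210.0 i$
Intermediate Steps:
$s{\left(g \right)} = 9 \sqrt{g}$
$R = - \frac{17623}{52} - \frac{21466 i \sqrt{129}}{1161}$ ($R = \frac{21466}{9 \sqrt{-129}} - \frac{17623}{52} = \frac{21466}{9 i \sqrt{129}} - \frac{17623}{52} = 21466 \left(- \frac{i \sqrt{129}}{1161}\right) - \frac{17623}{52} = - \frac{21466 i \sqrt{129}}{1161} - \frac{17623}{52} = - \frac{17623}{52} - \frac{21466 i \sqrt{129}}{1161} \approx -338.9 - 210.0 i$)
$\left(-12\right) \left(-2043\right) + R = \left(-12\right) \left(-2043\right) - \left(\frac{17623}{52} + \frac{21466 i \sqrt{129}}{1161}\right) = 24516 - \left(\frac{17623}{52} + \frac{21466 i \sqrt{129}}{1161}\right) = \frac{1257209}{52} - \frac{21466 i \sqrt{129}}{1161}$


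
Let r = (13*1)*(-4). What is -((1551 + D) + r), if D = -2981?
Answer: 1482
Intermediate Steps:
r = -52 (r = 13*(-4) = -52)
-((1551 + D) + r) = -((1551 - 2981) - 52) = -(-1430 - 52) = -1*(-1482) = 1482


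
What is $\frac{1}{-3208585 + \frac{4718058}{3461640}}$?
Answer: $- \frac{576940}{1851160243557} \approx -3.1166 \cdot 10^{-7}$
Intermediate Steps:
$\frac{1}{-3208585 + \frac{4718058}{3461640}} = \frac{1}{-3208585 + 4718058 \cdot \frac{1}{3461640}} = \frac{1}{-3208585 + \frac{786343}{576940}} = \frac{1}{- \frac{1851160243557}{576940}} = - \frac{576940}{1851160243557}$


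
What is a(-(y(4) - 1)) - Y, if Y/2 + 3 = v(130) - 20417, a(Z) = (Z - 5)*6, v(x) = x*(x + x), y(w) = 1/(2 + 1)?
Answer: -26786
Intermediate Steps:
y(w) = 1/3
v(x) = 2*x**2 (v(x) = x*(2*x) = 2*x**2)
a(Z) = -30 + 6*Z (a(Z) = (-5 + Z)*6 = -30 + 6*Z)
Y = 26760 (Y = -6 + 2*(2*130**2 - 20417) = -6 + 2*(2*16900 - 20417) = -6 + 2*(33800 - 20417) = -6 + 2*13383 = -6 + 26766 = 26760)
a(-(y(4) - 1)) - Y = (-30 + 6*(-(1/3 - 1))) - 1*26760 = (-30 + 6*(-1*(-2/3))) - 26760 = (-30 + 6*(2/3)) - 26760 = (-30 + 4) - 26760 = -26 - 26760 = -26786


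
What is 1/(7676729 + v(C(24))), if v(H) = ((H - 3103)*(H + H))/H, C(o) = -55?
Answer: 1/7670413 ≈ 1.3037e-7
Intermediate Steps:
v(H) = -6206 + 2*H (v(H) = ((-3103 + H)*(2*H))/H = (2*H*(-3103 + H))/H = -6206 + 2*H)
1/(7676729 + v(C(24))) = 1/(7676729 + (-6206 + 2*(-55))) = 1/(7676729 + (-6206 - 110)) = 1/(7676729 - 6316) = 1/7670413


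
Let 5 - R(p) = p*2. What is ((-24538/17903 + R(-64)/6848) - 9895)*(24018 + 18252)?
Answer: -25642886728575675/61299872 ≈ -4.1832e+8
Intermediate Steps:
R(p) = 5 - 2*p (R(p) = 5 - p*2 = 5 - 2*p)
((-24538/17903 + R(-64)/6848) - 9895)*(24018 + 18252) = ((-24538/17903 + (5 - 2*(-64))/6848) - 9895)*(24018 + 18252) = ((-24538*1/17903 + (5 + 128)*(1/6848)) - 9895)*42270 = ((-24538/17903 + 133*(1/6848)) - 9895)*42270 = ((-24538/17903 + 133/6848) - 9895)*42270 = (-165655125/122599744 - 9895)*42270 = -1213290122005/122599744*42270 = -25642886728575675/61299872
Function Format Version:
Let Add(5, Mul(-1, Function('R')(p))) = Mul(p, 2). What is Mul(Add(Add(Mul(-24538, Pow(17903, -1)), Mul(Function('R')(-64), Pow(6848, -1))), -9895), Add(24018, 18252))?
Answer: Rational(-25642886728575675, 61299872) ≈ -4.1832e+8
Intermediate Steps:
Function('R')(p) = Add(5, Mul(-2, p)) (Function('R')(p) = Add(5, Mul(-1, Mul(p, 2))) = Add(5, Mul(-1, Mul(2, p))) = Add(5, Mul(-2, p)))
Mul(Add(Add(Mul(-24538, Pow(17903, -1)), Mul(Function('R')(-64), Pow(6848, -1))), -9895), Add(24018, 18252)) = Mul(Add(Add(Mul(-24538, Pow(17903, -1)), Mul(Add(5, Mul(-2, -64)), Pow(6848, -1))), -9895), Add(24018, 18252)) = Mul(Add(Add(Mul(-24538, Rational(1, 17903)), Mul(Add(5, 128), Rational(1, 6848))), -9895), 42270) = Mul(Add(Add(Rational(-24538, 17903), Mul(133, Rational(1, 6848))), -9895), 42270) = Mul(Add(Add(Rational(-24538, 17903), Rational(133, 6848)), -9895), 42270) = Mul(Add(Rational(-165655125, 122599744), -9895), 42270) = Mul(Rational(-1213290122005, 122599744), 42270) = Rational(-25642886728575675, 61299872)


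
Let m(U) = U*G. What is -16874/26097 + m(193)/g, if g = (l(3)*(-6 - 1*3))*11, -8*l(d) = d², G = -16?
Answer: -219911674/7750809 ≈ -28.373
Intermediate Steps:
l(d) = -d²/8
m(U) = -16*U (m(U) = U*(-16) = -16*U)
g = 891/8 (g = ((-⅛*3²)*(-6 - 1*3))*11 = ((-⅛*9)*(-6 - 3))*11 = -9/8*(-9)*11 = (81/8)*11 = 891/8 ≈ 111.38)
-16874/26097 + m(193)/g = -16874/26097 + (-16*193)/(891/8) = -16874*1/26097 - 3088*8/891 = -16874/26097 - 24704/891 = -219911674/7750809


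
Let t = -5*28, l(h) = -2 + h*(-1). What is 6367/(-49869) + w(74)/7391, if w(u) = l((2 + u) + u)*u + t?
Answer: -614966669/368581779 ≈ -1.6685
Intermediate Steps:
l(h) = -2 - h
t = -140
w(u) = -140 + u*(-4 - 2*u) (w(u) = (-2 - ((2 + u) + u))*u - 140 = (-2 - (2 + 2*u))*u - 140 = (-2 + (-2 - 2*u))*u - 140 = (-4 - 2*u)*u - 140 = u*(-4 - 2*u) - 140 = -140 + u*(-4 - 2*u))
6367/(-49869) + w(74)/7391 = 6367/(-49869) + (-140 - 2*74*(2 + 74))/7391 = 6367*(-1/49869) + (-140 - 2*74*76)*(1/7391) = -6367/49869 + (-140 - 11248)*(1/7391) = -6367/49869 - 11388*1/7391 = -6367/49869 - 11388/7391 = -614966669/368581779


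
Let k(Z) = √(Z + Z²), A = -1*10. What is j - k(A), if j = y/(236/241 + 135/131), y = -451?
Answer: -14238521/63451 - 3*√10 ≈ -233.89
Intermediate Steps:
A = -10
j = -14238521/63451 (j = -451/(236/241 + 135/131) = -451/63451/31571 = -451*31571/63451 = -14238521/63451 ≈ -224.40)
j - k(A) = -14238521/63451 - √(-10*(1 - 10)) = -14238521/63451 - √(-10*(-9)) = -14238521/63451 - √90 = -14238521/63451 - 3*√10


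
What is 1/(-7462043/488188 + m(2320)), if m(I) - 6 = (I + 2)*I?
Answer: 488188/2629883750605 ≈ 1.8563e-7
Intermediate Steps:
m(I) = 6 + I*(2 + I) (m(I) = 6 + (I + 2)*I = 6 + (2 + I)*I = 6 + I*(2 + I))
1/(-7462043/488188 + m(2320)) = 1/(-7462043/488188 + (6 + 2320**2 + 2*2320)) = 1/(-7462043*1/488188 + (6 + 5382400 + 4640)) = 1/(-7462043/488188 + 5387046) = 1/(2629883750605/488188) = 488188/2629883750605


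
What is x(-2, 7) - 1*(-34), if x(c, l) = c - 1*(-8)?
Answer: 40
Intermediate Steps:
x(c, l) = 8 + c (x(c, l) = c + 8 = 8 + c)
x(-2, 7) - 1*(-34) = (8 - 2) - 1*(-34) = 6 + 34 = 40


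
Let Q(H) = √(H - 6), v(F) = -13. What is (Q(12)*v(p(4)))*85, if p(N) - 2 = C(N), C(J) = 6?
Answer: -1105*√6 ≈ -2706.7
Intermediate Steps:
p(N) = 8 (p(N) = 2 + 6 = 8)
Q(H) = √(-6 + H)
(Q(12)*v(p(4)))*85 = (√(-6 + 12)*(-13))*85 = (√6*(-13))*85 = -13*√6*85 = -1105*√6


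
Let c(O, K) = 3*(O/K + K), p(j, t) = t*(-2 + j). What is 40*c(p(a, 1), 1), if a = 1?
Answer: 0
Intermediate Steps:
c(O, K) = 3*K + 3*O/K (c(O, K) = 3*(K + O/K) = 3*K + 3*O/K)
40*c(p(a, 1), 1) = 40*(3*1 + 3*(1*(-2 + 1))/1) = 40*(3 + 3*(1*(-1))*1) = 40*(3 + 3*(-1)*1) = 40*(3 - 3) = 40*0 = 0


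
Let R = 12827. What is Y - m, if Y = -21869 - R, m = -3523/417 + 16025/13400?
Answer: -7753351321/223512 ≈ -34689.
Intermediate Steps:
m = -1621031/223512 (m = -3523*1/417 + 16025*(1/13400) = -3523/417 + 641/536 = -1621031/223512 ≈ -7.2525)
Y = -34696 (Y = -21869 - 1*12827 = -21869 - 12827 = -34696)
Y - m = -34696 - 1*(-1621031/223512) = -34696 + 1621031/223512 = -7753351321/223512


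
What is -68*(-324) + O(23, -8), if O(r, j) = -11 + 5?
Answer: 22026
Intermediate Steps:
O(r, j) = -6
-68*(-324) + O(23, -8) = -68*(-324) - 6 = 22032 - 6 = 22026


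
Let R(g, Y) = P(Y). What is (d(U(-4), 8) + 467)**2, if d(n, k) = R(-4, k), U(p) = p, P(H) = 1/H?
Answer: 13965169/64 ≈ 2.1821e+5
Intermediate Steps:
R(g, Y) = 1/Y
d(n, k) = 1/k
(d(U(-4), 8) + 467)**2 = (1/8 + 467)**2 = (3737/8)**2 = 13965169/64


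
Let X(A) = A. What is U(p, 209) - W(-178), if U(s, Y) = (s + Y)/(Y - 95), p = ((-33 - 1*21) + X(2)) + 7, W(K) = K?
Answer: 10228/57 ≈ 179.44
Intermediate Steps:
p = -45 (p = ((-33 - 1*21) + 2) + 7 = ((-33 - 21) + 2) + 7 = (-54 + 2) + 7 = -52 + 7 = -45)
U(s, Y) = (Y + s)/(-95 + Y)
U(p, 209) - W(-178) = (209 - 45)/(-95 + 209) - 1*(-178) = 164/114 + 178 = (1/114)*164 + 178 = 82/57 + 178 = 10228/57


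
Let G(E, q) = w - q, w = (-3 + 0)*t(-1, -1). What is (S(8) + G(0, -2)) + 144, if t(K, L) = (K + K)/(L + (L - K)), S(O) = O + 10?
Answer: 158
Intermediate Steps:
S(O) = 10 + O
t(K, L) = 2*K/(-K + 2*L) (t(K, L) = (2*K)/(-K + 2*L) = 2*K/(-K + 2*L))
w = -6 (w = (-3 + 0)*(-2*(-1)/(-1 - 2*(-1))) = -(-6)*(-1)/(-1 + 2) = -(-6)*(-1)/1 = -(-6)*(-1) = -3*2 = -6)
G(E, q) = -6 - q
(S(8) + G(0, -2)) + 144 = ((10 + 8) + (-6 - 1*(-2))) + 144 = (18 + (-6 + 2)) + 144 = (18 - 4) + 144 = 14 + 144 = 158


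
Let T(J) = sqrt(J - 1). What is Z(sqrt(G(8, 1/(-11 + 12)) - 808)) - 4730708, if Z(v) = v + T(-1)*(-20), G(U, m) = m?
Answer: -4730708 + I*sqrt(807) - 20*I*sqrt(2) ≈ -4.7307e+6 + 0.12347*I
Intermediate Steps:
T(J) = sqrt(-1 + J)
Z(v) = v - 20*I*sqrt(2) (Z(v) = v + sqrt(-1 - 1)*(-20) = v + sqrt(-2)*(-20) = v + (I*sqrt(2))*(-20) = v - 20*I*sqrt(2))
Z(sqrt(G(8, 1/(-11 + 12)) - 808)) - 4730708 = (sqrt(1/(-11 + 12) - 808) - 20*I*sqrt(2)) - 4730708 = (sqrt(1/1 - 808) - 20*I*sqrt(2)) - 4730708 = (sqrt(1 - 808) - 20*I*sqrt(2)) - 4730708 = (sqrt(-807) - 20*I*sqrt(2)) - 4730708 = (I*sqrt(807) - 20*I*sqrt(2)) - 4730708 = -4730708 + I*sqrt(807) - 20*I*sqrt(2)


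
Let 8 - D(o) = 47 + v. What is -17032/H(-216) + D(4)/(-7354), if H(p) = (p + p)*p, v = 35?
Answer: -7396765/42888528 ≈ -0.17246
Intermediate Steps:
D(o) = -74 (D(o) = 8 - (47 + 35) = 8 - 1*82 = 8 - 82 = -74)
H(p) = 2*p**2 (H(p) = (2*p)*p = 2*p**2)
-17032/H(-216) + D(4)/(-7354) = -17032/(2*(-216)**2) - 74/(-7354) = -17032/(2*46656) - 74*(-1/7354) = -17032/93312 + 37/3677 = -17032*1/93312 + 37/3677 = -2129/11664 + 37/3677 = -7396765/42888528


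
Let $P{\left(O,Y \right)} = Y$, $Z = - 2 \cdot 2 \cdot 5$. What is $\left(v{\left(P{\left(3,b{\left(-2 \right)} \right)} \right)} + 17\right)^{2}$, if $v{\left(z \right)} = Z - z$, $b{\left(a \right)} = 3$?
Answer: $36$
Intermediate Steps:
$Z = -20$ ($Z = \left(-2\right) 10 = -20$)
$v{\left(z \right)} = -20 - z$
$\left(v{\left(P{\left(3,b{\left(-2 \right)} \right)} \right)} + 17\right)^{2} = \left(\left(-20 - 3\right) + 17\right)^{2} = \left(-23 + 17\right)^{2} = \left(-6\right)^{2} = 36$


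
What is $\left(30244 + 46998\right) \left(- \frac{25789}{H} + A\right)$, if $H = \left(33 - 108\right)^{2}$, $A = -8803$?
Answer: $- \frac{3826774452688}{5625} \approx -6.8032 \cdot 10^{8}$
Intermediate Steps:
$H = 5625$ ($H = \left(-75\right)^{2} = 5625$)
$\left(30244 + 46998\right) \left(- \frac{25789}{H} + A\right) = \left(30244 + 46998\right) \left(- \frac{25789}{5625} - 8803\right) = 77242 \left(\left(-25789\right) \frac{1}{5625} - 8803\right) = 77242 \left(- \frac{25789}{5625} - 8803\right) = 77242 \left(- \frac{49542664}{5625}\right) = - \frac{3826774452688}{5625}$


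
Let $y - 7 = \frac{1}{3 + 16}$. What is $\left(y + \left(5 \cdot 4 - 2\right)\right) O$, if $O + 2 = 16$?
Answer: $\frac{6664}{19} \approx 350.74$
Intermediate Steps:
$O = 14$ ($O = -2 + 16 = 14$)
$y = \frac{134}{19}$ ($y = 7 + \frac{1}{3 + 16} = 7 + \frac{1}{19} = \frac{134}{19} \approx 7.0526$)
$\left(y + \left(5 \cdot 4 - 2\right)\right) O = \left(\frac{134}{19} + \left(5 \cdot 4 - 2\right)\right) 14 = \left(\frac{134}{19} + \left(20 - 2\right)\right) 14 = \left(\frac{134}{19} + 18\right) 14 = \frac{476}{19} \cdot 14 = \frac{6664}{19}$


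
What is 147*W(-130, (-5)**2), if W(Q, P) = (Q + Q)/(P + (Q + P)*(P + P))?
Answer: 7644/1045 ≈ 7.3148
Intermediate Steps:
W(Q, P) = 2*Q/(P + 2*P*(P + Q)) (W(Q, P) = (2*Q)/(P + (P + Q)*(2*P)) = (2*Q)/(P + 2*P*(P + Q)) = 2*Q/(P + 2*P*(P + Q)))
147*W(-130, (-5)**2) = 147*(2*(-130)/((-5)**2*(1 + 2*(-5)**2 + 2*(-130)))) = 147*(2*(-130)/(25*(1 + 2*25 - 260))) = 147*(2*(-130)*(1/25)/(1 + 50 - 260)) = 147*(2*(-130)*(1/25)/(-209)) = 147*(2*(-130)*(1/25)*(-1/209)) = 147*(52/1045) = 7644/1045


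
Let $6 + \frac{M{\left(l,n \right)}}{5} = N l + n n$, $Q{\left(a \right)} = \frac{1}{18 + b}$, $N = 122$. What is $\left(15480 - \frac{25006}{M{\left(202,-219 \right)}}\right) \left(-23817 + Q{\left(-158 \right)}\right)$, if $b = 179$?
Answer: $- \frac{26364701395893112}{71510015} \approx -3.6869 \cdot 10^{8}$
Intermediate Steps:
$Q{\left(a \right)} = \frac{1}{197}$ ($Q{\left(a \right)} = \frac{1}{18 + 179} = \frac{1}{197}$)
$M{\left(l,n \right)} = -30 + 5 n^{2} + 610 l$ ($M{\left(l,n \right)} = -30 + 5 \left(122 l + n n\right) = -30 + 5 \left(122 l + n^{2}\right) = -30 + 5 \left(n^{2} + 122 l\right) = -30 + \left(5 n^{2} + 610 l\right) = -30 + 5 n^{2} + 610 l$)
$\left(15480 - \frac{25006}{M{\left(202,-219 \right)}}\right) \left(-23817 + Q{\left(-158 \right)}\right) = \left(15480 - \frac{25006}{-30 + 5 \left(-219\right)^{2} + 610 \cdot 202}\right) \left(-23817 + \frac{1}{197}\right) = \left(15480 - \frac{25006}{-30 + 5 \cdot 47961 + 123220}\right) \left(- \frac{4691948}{197}\right) = \left(15480 - \frac{25006}{-30 + 239805 + 123220}\right) \left(- \frac{4691948}{197}\right) = \left(15480 - \frac{25006}{362995}\right) \left(- \frac{4691948}{197}\right) = \frac{5619137594}{362995} \left(- \frac{4691948}{197}\right) = - \frac{26364701395893112}{71510015}$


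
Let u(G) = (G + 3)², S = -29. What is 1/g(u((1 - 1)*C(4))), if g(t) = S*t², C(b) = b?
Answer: -1/2349 ≈ -0.00042571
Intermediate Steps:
u(G) = (3 + G)²
g(t) = -29*t²
1/g(u((1 - 1)*C(4))) = 1/(-29*(3 + (1 - 1)*4)⁴) = 1/(-29*(3 + 0*4)⁴) = 1/(-29*(3 + 0)⁴) = 1/(-29*(3²)²) = 1/(-29*9²) = 1/(-29*81) = 1/(-2349) = -1/2349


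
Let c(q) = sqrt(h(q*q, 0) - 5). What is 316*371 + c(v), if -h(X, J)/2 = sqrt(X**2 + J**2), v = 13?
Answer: 117236 + 7*I*sqrt(7) ≈ 1.1724e+5 + 18.52*I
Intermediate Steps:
h(X, J) = -2*sqrt(J**2 + X**2) (h(X, J) = -2*sqrt(X**2 + J**2) = -2*sqrt(J**2 + X**2))
c(q) = sqrt(-5 - 2*sqrt(q**4)) (c(q) = sqrt(-2*sqrt(0**2 + (q*q)**2) - 5) = sqrt(-2*sqrt(0 + (q**2)**2) - 5) = sqrt(-2*sqrt(0 + q**4) - 5) = sqrt(-2*sqrt(q**4) - 5) = sqrt(-5 - 2*sqrt(q**4)))
316*371 + c(v) = 316*371 + sqrt(-5 - 2*sqrt(13**4)) = 117236 + sqrt(-5 - 2*sqrt(28561)) = 117236 + sqrt(-5 - 2*169) = 117236 + sqrt(-5 - 338) = 117236 + sqrt(-343) = 117236 + 7*I*sqrt(7)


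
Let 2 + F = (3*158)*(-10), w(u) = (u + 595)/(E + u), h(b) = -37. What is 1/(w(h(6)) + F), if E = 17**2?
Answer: -14/66357 ≈ -0.00021098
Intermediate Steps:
E = 289
w(u) = (595 + u)/(289 + u) (w(u) = (u + 595)/(289 + u) = (595 + u)/(289 + u))
F = -4742 (F = -2 + (3*158)*(-10) = -2 + 474*(-10) = -2 - 4740 = -4742)
1/(w(h(6)) + F) = 1/((595 - 37)/(289 - 37) - 4742) = 1/(558/252 - 4742) = 1/((1/252)*558 - 4742) = 1/(31/14 - 4742) = 1/(-66357/14) = -14/66357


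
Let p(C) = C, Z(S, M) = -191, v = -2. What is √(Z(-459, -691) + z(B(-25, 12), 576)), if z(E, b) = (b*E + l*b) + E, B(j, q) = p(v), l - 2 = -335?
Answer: I*√193153 ≈ 439.49*I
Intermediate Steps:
l = -333 (l = 2 - 335 = -333)
B(j, q) = -2
z(E, b) = E - 333*b + E*b (z(E, b) = (b*E - 333*b) + E = (E*b - 333*b) + E = (-333*b + E*b) + E = E - 333*b + E*b)
√(Z(-459, -691) + z(B(-25, 12), 576)) = √(-191 + (-2 - 333*576 - 2*576)) = √(-191 + (-2 - 191808 - 1152)) = √(-191 - 192962) = √(-193153) = I*√193153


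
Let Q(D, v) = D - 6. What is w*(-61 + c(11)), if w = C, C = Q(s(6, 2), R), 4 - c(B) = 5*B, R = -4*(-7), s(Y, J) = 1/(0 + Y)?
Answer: 1960/3 ≈ 653.33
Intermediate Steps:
s(Y, J) = 1/Y
R = 28
Q(D, v) = -6 + D
c(B) = 4 - 5*B
C = -35/6 (C = -6 + 1/6 = -35/6 ≈ -5.8333)
w = -35/6 ≈ -5.8333
w*(-61 + c(11)) = -35*(-61 + (4 - 5*11))/6 = -35*(-61 + (4 - 55))/6 = -35*(-61 - 51)/6 = -35/6*(-112) = 1960/3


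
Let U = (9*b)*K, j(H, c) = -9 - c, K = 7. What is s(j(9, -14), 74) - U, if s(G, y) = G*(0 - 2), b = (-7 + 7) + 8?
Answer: -514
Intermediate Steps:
b = 8 (b = 0 + 8 = 8)
s(G, y) = -2*G (s(G, y) = G*(-2) = -2*G)
U = 504 (U = (9*8)*7 = 72*7 = 504)
s(j(9, -14), 74) - U = -2*(-9 - 1*(-14)) - 1*504 = -2*(-9 + 14) - 504 = -2*5 - 504 = -10 - 504 = -514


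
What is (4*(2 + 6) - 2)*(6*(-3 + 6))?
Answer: 540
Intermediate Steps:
(4*(2 + 6) - 2)*(6*(-3 + 6)) = (4*8 - 2)*(6*3) = (32 - 2)*18 = 30*18 = 540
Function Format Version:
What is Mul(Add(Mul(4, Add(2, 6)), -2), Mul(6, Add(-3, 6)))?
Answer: 540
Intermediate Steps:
Mul(Add(Mul(4, Add(2, 6)), -2), Mul(6, Add(-3, 6))) = Mul(Add(Mul(4, 8), -2), Mul(6, 3)) = Mul(Add(32, -2), 18) = Mul(30, 18) = 540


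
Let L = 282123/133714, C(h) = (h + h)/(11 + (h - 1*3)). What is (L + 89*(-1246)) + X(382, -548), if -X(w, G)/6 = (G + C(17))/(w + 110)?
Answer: -15197579480063/137056850 ≈ -1.1089e+5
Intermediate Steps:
C(h) = 2*h/(8 + h) (C(h) = (2*h)/(11 + (h - 3)) = (2*h)/(11 + (-3 + h)) = (2*h)/(8 + h) = 2*h/(8 + h))
L = 282123/133714 (L = 282123*(1/133714) = 282123/133714 ≈ 2.1099)
X(w, G) = -6*(34/25 + G)/(110 + w) (X(w, G) = -6*(G + 2*17/(8 + 17))/(w + 110) = -6*(G + 2*17/25)/(110 + w) = -6*(G + 2*17*(1/25))/(110 + w) = -6*(G + 34/25)/(110 + w) = -6*(34/25 + G)/(110 + w))
(L + 89*(-1246)) + X(382, -548) = (282123/133714 + 89*(-1246)) + 6*(-34 - 25*(-548))/(25*(110 + 382)) = (282123/133714 - 110894) + (6/25)*(-34 + 13700)/492 = -14827798193/133714 + (6/25)*(1/492)*13666 = -14827798193/133714 + 6833/1025 = -15197579480063/137056850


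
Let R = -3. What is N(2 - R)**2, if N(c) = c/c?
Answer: 1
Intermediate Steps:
N(c) = 1
N(2 - R)**2 = 1**2 = 1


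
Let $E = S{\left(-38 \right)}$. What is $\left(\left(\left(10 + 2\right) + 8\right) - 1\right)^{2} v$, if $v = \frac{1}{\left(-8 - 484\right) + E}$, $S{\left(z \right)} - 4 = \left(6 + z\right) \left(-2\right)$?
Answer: $- \frac{361}{424} \approx -0.85141$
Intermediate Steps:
$S{\left(z \right)} = -8 - 2 z$ ($S{\left(z \right)} = 4 + \left(6 + z\right) \left(-2\right) = 4 - \left(12 + 2 z\right) = -8 - 2 z$)
$E = 68$ ($E = -8 - -76 = -8 + 76 = 68$)
$v = - \frac{1}{424}$ ($v = \frac{1}{\left(-8 - 484\right) + 68} = \frac{1}{-492 + 68} = \frac{1}{-424} = - \frac{1}{424} \approx -0.0023585$)
$\left(\left(\left(10 + 2\right) + 8\right) - 1\right)^{2} v = \left(\left(\left(10 + 2\right) + 8\right) - 1\right)^{2} \left(- \frac{1}{424}\right) = \left(\left(12 + 8\right) - 1\right)^{2} \left(- \frac{1}{424}\right) = \left(20 - 1\right)^{2} \left(- \frac{1}{424}\right) = 19^{2} \left(- \frac{1}{424}\right) = 361 \left(- \frac{1}{424}\right) = - \frac{361}{424}$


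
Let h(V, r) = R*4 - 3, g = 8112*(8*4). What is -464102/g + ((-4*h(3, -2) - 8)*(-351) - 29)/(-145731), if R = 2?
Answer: -11696285363/6304905984 ≈ -1.8551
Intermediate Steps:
g = 259584 (g = 8112*32 = 259584)
h(V, r) = 5 (h(V, r) = 2*4 - 3 = 8 - 3 = 5)
-464102/g + ((-4*h(3, -2) - 8)*(-351) - 29)/(-145731) = -464102/259584 + ((-4*5 - 8)*(-351) - 29)/(-145731) = -464102*1/259584 + ((-20 - 8)*(-351) - 29)*(-1/145731) = -232051/129792 + (-28*(-351) - 29)*(-1/145731) = -232051/129792 + (9828 - 29)*(-1/145731) = -232051/129792 + 9799*(-1/145731) = -232051/129792 - 9799/145731 = -11696285363/6304905984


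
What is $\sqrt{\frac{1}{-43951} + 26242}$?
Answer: $\frac{3 \sqrt{5632379939899}}{43951} \approx 161.99$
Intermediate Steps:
$\sqrt{\frac{1}{-43951} + 26242} = \sqrt{- \frac{1}{43951} + 26242} = \sqrt{\frac{1153362141}{43951}} = \frac{3 \sqrt{5632379939899}}{43951}$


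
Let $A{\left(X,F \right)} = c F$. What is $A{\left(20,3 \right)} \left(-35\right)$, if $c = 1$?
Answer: $-105$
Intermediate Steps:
$A{\left(X,F \right)} = F$ ($A{\left(X,F \right)} = 1 F = F$)
$A{\left(20,3 \right)} \left(-35\right) = 3 \left(-35\right) = -105$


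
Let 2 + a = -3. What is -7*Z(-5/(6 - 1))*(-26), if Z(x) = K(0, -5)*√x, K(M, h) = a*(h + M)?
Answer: 4550*I ≈ 4550.0*I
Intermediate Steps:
a = -5 (a = -2 - 3 = -5)
K(M, h) = -5*M - 5*h (K(M, h) = -5*(h + M) = -5*(M + h) = -5*M - 5*h)
Z(x) = 25*√x (Z(x) = (-5*0 - 5*(-5))*√x = (0 + 25)*√x = 25*√x)
-7*Z(-5/(6 - 1))*(-26) = -175*√(-5/(6 - 1))*(-26) = -175*√(-5/5)*(-26) = -175*√((⅕)*(-5))*(-26) = -175*√(-1)*(-26) = -175*I*(-26) = 4550*I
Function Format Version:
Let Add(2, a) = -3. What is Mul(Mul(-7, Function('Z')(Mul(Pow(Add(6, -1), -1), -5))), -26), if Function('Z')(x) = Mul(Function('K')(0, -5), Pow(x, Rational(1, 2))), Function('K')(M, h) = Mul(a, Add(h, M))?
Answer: Mul(4550, I) ≈ Mul(4550.0, I)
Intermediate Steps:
a = -5 (a = Add(-2, -3) = -5)
Function('K')(M, h) = Add(Mul(-5, M), Mul(-5, h)) (Function('K')(M, h) = Mul(-5, Add(h, M)) = Mul(-5, Add(M, h)) = Add(Mul(-5, M), Mul(-5, h)))
Function('Z')(x) = Mul(25, Pow(x, Rational(1, 2))) (Function('Z')(x) = Mul(Add(Mul(-5, 0), Mul(-5, -5)), Pow(x, Rational(1, 2))) = Mul(Add(0, 25), Pow(x, Rational(1, 2))) = Mul(25, Pow(x, Rational(1, 2))))
Mul(Mul(-7, Function('Z')(Mul(Pow(Add(6, -1), -1), -5))), -26) = Mul(Mul(-7, Mul(25, Pow(Mul(Pow(Add(6, -1), -1), -5), Rational(1, 2)))), -26) = Mul(Mul(-7, Mul(25, Pow(Mul(Pow(5, -1), -5), Rational(1, 2)))), -26) = Mul(Mul(-7, Mul(25, Pow(Mul(Rational(1, 5), -5), Rational(1, 2)))), -26) = Mul(Mul(-7, Mul(25, Pow(-1, Rational(1, 2)))), -26) = Mul(Mul(-7, Mul(25, I)), -26) = Mul(Mul(-175, I), -26) = Mul(4550, I)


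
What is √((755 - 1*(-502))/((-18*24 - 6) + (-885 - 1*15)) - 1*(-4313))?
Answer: √857737834/446 ≈ 65.666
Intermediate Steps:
√((755 - 1*(-502))/((-18*24 - 6) + (-885 - 1*15)) - 1*(-4313)) = √((755 + 502)/((-432 - 6) + (-885 - 15)) + 4313) = √(1257/(-438 - 900) + 4313) = √(1257/(-1338) + 4313) = √(1257*(-1/1338) + 4313) = √(-419/446 + 4313) = √(1923179/446) = √857737834/446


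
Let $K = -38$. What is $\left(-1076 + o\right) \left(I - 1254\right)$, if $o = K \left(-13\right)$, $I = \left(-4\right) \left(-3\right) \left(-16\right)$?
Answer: $841572$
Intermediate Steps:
$I = -192$ ($I = 12 \left(-16\right) = -192$)
$o = 494$ ($o = \left(-38\right) \left(-13\right) = 494$)
$\left(-1076 + o\right) \left(I - 1254\right) = \left(-1076 + 494\right) \left(-192 - 1254\right) = \left(-582\right) \left(-1446\right) = 841572$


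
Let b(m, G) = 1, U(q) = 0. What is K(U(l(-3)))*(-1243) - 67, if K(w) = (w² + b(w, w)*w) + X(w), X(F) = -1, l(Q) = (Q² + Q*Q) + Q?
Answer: 1176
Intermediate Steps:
l(Q) = Q + 2*Q² (l(Q) = (Q² + Q²) + Q = 2*Q² + Q = Q + 2*Q²)
K(w) = -1 + w + w² (K(w) = (w² + 1*w) - 1 = (w² + w) - 1 = (w + w²) - 1 = -1 + w + w²)
K(U(l(-3)))*(-1243) - 67 = (-1 + 0 + 0²)*(-1243) - 67 = (-1 + 0 + 0)*(-1243) - 67 = -1*(-1243) - 67 = 1243 - 67 = 1176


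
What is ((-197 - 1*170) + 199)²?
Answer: 28224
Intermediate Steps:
((-197 - 1*170) + 199)² = ((-197 - 170) + 199)² = (-367 + 199)² = (-168)² = 28224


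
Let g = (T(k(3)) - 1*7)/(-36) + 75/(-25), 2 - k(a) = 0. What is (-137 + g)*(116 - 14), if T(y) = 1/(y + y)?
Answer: -114087/8 ≈ -14261.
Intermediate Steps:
k(a) = 2 (k(a) = 2 - 1*0 = 2 + 0 = 2)
T(y) = 1/(2*y)
g = -45/16 (g = ((½)/2 - 1*7)/(-36) + 75/(-25) = ((½)*(½) - 7)*(-1/36) + 75*(-1/25) = (¼ - 7)*(-1/36) - 3 = -27/4*(-1/36) - 3 = 3/16 - 3 = -45/16 ≈ -2.8125)
(-137 + g)*(116 - 14) = (-137 - 45/16)*(116 - 14) = -2237/16*102 = -114087/8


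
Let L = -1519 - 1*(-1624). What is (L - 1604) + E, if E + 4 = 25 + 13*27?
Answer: -1127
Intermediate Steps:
L = 105 (L = -1519 + 1624 = 105)
E = 372 (E = -4 + (25 + 13*27) = -4 + (25 + 351) = -4 + 376 = 372)
(L - 1604) + E = (105 - 1604) + 372 = -1499 + 372 = -1127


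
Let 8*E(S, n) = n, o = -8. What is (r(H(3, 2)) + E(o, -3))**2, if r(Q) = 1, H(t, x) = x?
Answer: 25/64 ≈ 0.39063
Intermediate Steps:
E(S, n) = n/8
(r(H(3, 2)) + E(o, -3))**2 = (1 + (1/8)*(-3))**2 = (1 - 3/8)**2 = (5/8)**2 = 25/64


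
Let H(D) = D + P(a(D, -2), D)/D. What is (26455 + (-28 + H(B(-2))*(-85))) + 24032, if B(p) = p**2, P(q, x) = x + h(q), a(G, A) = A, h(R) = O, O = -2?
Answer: 100153/2 ≈ 50077.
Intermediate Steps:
h(R) = -2
P(q, x) = -2 + x (P(q, x) = x - 2 = -2 + x)
H(D) = D + (-2 + D)/D
(26455 + (-28 + H(B(-2))*(-85))) + 24032 = (26455 + (-28 + (1 + (-2)**2 - 2/((-2)**2))*(-85))) + 24032 = (26455 + (-28 + (1 + 4 - 2/4)*(-85))) + 24032 = (26455 + (-28 + (1 + 4 - 2*1/4)*(-85))) + 24032 = (26455 + (-28 + (1 + 4 - 1/2)*(-85))) + 24032 = (26455 + (-28 + (9/2)*(-85))) + 24032 = (26455 + (-28 - 765/2)) + 24032 = (26455 - 821/2) + 24032 = 52089/2 + 24032 = 100153/2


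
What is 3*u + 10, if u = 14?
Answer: 52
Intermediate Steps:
3*u + 10 = 3*14 + 10 = 42 + 10 = 52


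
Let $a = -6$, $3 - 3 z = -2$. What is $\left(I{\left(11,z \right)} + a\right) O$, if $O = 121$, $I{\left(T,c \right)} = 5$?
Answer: $-121$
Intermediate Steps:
$z = \frac{5}{3}$ ($z = 1 - - \frac{2}{3} = 1 + \frac{2}{3} = \frac{5}{3} \approx 1.6667$)
$\left(I{\left(11,z \right)} + a\right) O = \left(5 - 6\right) 121 = \left(-1\right) 121 = -121$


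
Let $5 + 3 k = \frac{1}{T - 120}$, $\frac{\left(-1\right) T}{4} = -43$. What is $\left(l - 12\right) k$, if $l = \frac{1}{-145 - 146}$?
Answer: $\frac{904687}{45396} \approx 19.929$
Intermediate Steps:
$T = 172$ ($T = \left(-4\right) \left(-43\right) = 172$)
$l = - \frac{1}{291}$ ($l = \frac{1}{-291} = - \frac{1}{291} \approx -0.0034364$)
$k = - \frac{259}{156}$ ($k = - \frac{5}{3} + \frac{1}{3 \left(172 - 120\right)} = - \frac{5}{3} + \frac{1}{3 \cdot 52} = - \frac{5}{3} + \frac{1}{3} \cdot \frac{1}{52} = - \frac{5}{3} + \frac{1}{156} = - \frac{259}{156} \approx -1.6603$)
$\left(l - 12\right) k = \left(- \frac{1}{291} - 12\right) \left(- \frac{259}{156}\right) = \left(- \frac{3493}{291}\right) \left(- \frac{259}{156}\right) = \frac{904687}{45396}$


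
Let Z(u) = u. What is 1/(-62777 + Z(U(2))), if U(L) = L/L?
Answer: -1/62776 ≈ -1.5930e-5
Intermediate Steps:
U(L) = 1
1/(-62777 + Z(U(2))) = 1/(-62777 + 1) = 1/(-62776) = -1/62776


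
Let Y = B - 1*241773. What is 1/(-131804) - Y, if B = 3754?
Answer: 31371856275/131804 ≈ 2.3802e+5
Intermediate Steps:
Y = -238019 (Y = 3754 - 1*241773 = 3754 - 241773 = -238019)
1/(-131804) - Y = 1/(-131804) - 1*(-238019) = -1/131804 + 238019 = 31371856275/131804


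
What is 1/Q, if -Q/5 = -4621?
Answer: 1/23105 ≈ 4.3281e-5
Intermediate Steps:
Q = 23105 (Q = -5*(-4621) = 23105)
1/Q = 1/23105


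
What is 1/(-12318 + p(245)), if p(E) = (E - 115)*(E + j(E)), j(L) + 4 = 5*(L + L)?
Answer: 1/337512 ≈ 2.9629e-6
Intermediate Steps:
j(L) = -4 + 10*L (j(L) = -4 + 5*(L + L) = -4 + 5*(2*L) = -4 + 10*L)
p(E) = (-115 + E)*(-4 + 11*E) (p(E) = (E - 115)*(E + (-4 + 10*E)) = (-115 + E)*(-4 + 11*E))
1/(-12318 + p(245)) = 1/(-12318 + (460 - 1269*245 + 11*245²)) = 1/(-12318 + (460 - 310905 + 11*60025)) = 1/(-12318 + (460 - 310905 + 660275)) = 1/(-12318 + 349830) = 1/337512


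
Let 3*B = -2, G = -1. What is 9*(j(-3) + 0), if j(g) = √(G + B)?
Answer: 3*I*√15 ≈ 11.619*I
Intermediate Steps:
B = -⅔ (B = (⅓)*(-2) = -⅔ ≈ -0.66667)
j(g) = I*√15/3 (j(g) = √(-1 - ⅔) = √(-5/3) = I*√15/3)
9*(j(-3) + 0) = 9*(I*√15/3 + 0) = 9*(I*√15/3) = 3*I*√15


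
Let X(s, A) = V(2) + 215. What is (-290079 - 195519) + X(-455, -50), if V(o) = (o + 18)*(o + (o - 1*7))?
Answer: -485443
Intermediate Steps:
V(o) = (-7 + 2*o)*(18 + o) (V(o) = (18 + o)*(o + (o - 7)) = (18 + o)*(o + (-7 + o)) = (18 + o)*(-7 + 2*o) = (-7 + 2*o)*(18 + o))
X(s, A) = 155 (X(s, A) = (-126 + 2*2**2 + 29*2) + 215 = (-126 + 2*4 + 58) + 215 = (-126 + 8 + 58) + 215 = -60 + 215 = 155)
(-290079 - 195519) + X(-455, -50) = (-290079 - 195519) + 155 = -485598 + 155 = -485443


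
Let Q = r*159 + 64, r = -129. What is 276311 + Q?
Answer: 255864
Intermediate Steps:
Q = -20447 (Q = -129*159 + 64 = -20511 + 64 = -20447)
276311 + Q = 276311 - 20447 = 255864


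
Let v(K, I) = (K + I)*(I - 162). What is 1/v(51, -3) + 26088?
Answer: 206616959/7920 ≈ 26088.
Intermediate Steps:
v(K, I) = (-162 + I)*(I + K) (v(K, I) = (I + K)*(-162 + I) = (-162 + I)*(I + K))
1/v(51, -3) + 26088 = 1/((-3)² - 162*(-3) - 162*51 - 3*51) + 26088 = 1/(9 + 486 - 8262 - 153) + 26088 = 1/(-7920) + 26088 = -1/7920 + 26088 = 206616959/7920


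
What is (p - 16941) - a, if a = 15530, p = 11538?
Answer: -20933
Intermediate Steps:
(p - 16941) - a = (11538 - 16941) - 1*15530 = -5403 - 15530 = -20933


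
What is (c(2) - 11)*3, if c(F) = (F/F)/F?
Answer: -63/2 ≈ -31.500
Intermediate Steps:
c(F) = 1/F
(c(2) - 11)*3 = (1/2 - 11)*3 = (½ - 11)*3 = -21/2*3 = -63/2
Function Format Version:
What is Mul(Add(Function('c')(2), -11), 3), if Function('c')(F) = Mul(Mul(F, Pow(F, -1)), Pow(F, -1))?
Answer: Rational(-63, 2) ≈ -31.500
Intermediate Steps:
Function('c')(F) = Pow(F, -1) (Function('c')(F) = Mul(1, Pow(F, -1)) = Pow(F, -1))
Mul(Add(Function('c')(2), -11), 3) = Mul(Add(Pow(2, -1), -11), 3) = Mul(Add(Rational(1, 2), -11), 3) = Mul(Rational(-21, 2), 3) = Rational(-63, 2)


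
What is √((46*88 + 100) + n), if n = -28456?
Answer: 2*I*√6077 ≈ 155.91*I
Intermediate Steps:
√((46*88 + 100) + n) = √((46*88 + 100) - 28456) = √((4048 + 100) - 28456) = √(4148 - 28456) = √(-24308) = 2*I*√6077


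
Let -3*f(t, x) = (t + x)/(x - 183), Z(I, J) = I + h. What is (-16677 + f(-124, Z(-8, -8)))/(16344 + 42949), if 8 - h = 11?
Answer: -3235383/11502842 ≈ -0.28127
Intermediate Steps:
h = -3 (h = 8 - 1*11 = 8 - 11 = -3)
Z(I, J) = -3 + I (Z(I, J) = I - 3 = -3 + I)
f(t, x) = -(t + x)/(3*(-183 + x)) (f(t, x) = -(t + x)/(3*(x - 183)) = -(t + x)/(3*(-183 + x)))
(-16677 + f(-124, Z(-8, -8)))/(16344 + 42949) = (-16677 + (-1*(-124) - (-3 - 8))/(3*(-183 + (-3 - 8))))/(16344 + 42949) = (-16677 + (124 - 1*(-11))/(3*(-183 - 11)))/59293 = (-16677 + (1/3)*(124 + 11)/(-194))*(1/59293) = (-16677 + (1/3)*(-1/194)*135)*(1/59293) = (-16677 - 45/194)*(1/59293) = -3235383/194*1/59293 = -3235383/11502842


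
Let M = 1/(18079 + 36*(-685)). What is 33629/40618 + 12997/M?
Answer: -3474189799197/40618 ≈ -8.5533e+7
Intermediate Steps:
M = -1/6581 (M = 1/(18079 - 24660) = 1/(-6581) = -1/6581 ≈ -0.00015195)
33629/40618 + 12997/M = 33629/40618 + 12997/(-1/6581) = 33629*(1/40618) + 12997*(-6581) = 33629/40618 - 85533257 = -3474189799197/40618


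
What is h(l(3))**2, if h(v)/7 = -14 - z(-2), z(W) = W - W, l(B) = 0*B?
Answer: 9604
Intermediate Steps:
l(B) = 0
z(W) = 0
h(v) = -98 (h(v) = 7*(-14 - 1*0) = 7*(-14 + 0) = 7*(-14) = -98)
h(l(3))**2 = (-98)**2 = 9604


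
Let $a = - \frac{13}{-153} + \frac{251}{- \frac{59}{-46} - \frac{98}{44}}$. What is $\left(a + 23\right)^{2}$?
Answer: $\frac{78709030419721}{1337145489} \approx 58864.0$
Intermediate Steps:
$a = - \frac{9712852}{36567}$ ($a = \left(-13\right) \left(- \frac{1}{153}\right) + \frac{251}{\left(-59\right) \left(- \frac{1}{46}\right) - \frac{49}{22}} = \frac{13}{153} + \frac{251}{\frac{59}{46} - \frac{49}{22}} = \frac{13}{153} + \frac{251}{- \frac{239}{253}} = \frac{13}{153} + 251 \left(- \frac{253}{239}\right) = \frac{13}{153} - \frac{63503}{239} = - \frac{9712852}{36567} \approx -265.62$)
$\left(a + 23\right)^{2} = \left(- \frac{9712852}{36567} + 23\right)^{2} = \left(- \frac{8871811}{36567}\right)^{2} = \frac{78709030419721}{1337145489}$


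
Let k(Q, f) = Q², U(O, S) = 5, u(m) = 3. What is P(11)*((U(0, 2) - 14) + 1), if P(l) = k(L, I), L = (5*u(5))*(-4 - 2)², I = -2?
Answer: -2332800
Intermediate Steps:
L = 540 (L = (5*3)*(-4 - 2)² = 15*(-6)² = 15*36 = 540)
P(l) = 291600 (P(l) = 540² = 291600)
P(11)*((U(0, 2) - 14) + 1) = 291600*((5 - 14) + 1) = 291600*(-9 + 1) = 291600*(-8) = -2332800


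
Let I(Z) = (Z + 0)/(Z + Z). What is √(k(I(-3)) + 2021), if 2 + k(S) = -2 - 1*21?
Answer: 2*√499 ≈ 44.677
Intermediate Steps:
I(Z) = ½ (I(Z) = Z/((2*Z)) = Z*(1/(2*Z)) = ½)
k(S) = -25 (k(S) = -2 + (-2 - 1*21) = -2 + (-2 - 21) = -2 - 23 = -25)
√(k(I(-3)) + 2021) = √(-25 + 2021) = √1996 = 2*√499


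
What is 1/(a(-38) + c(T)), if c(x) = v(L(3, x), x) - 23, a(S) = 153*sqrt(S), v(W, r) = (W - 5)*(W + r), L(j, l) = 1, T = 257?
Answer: -1055/2002567 - 153*I*sqrt(38)/2002567 ≈ -0.00052682 - 0.00047097*I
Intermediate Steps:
v(W, r) = (-5 + W)*(W + r)
c(x) = -27 - 4*x (c(x) = (1**2 - 5*1 - 5*x + 1*x) - 23 = (1 - 5 - 5*x + x) - 23 = (-4 - 4*x) - 23 = -27 - 4*x)
1/(a(-38) + c(T)) = 1/(153*sqrt(-38) + (-27 - 4*257)) = 1/(153*(I*sqrt(38)) + (-27 - 1028)) = 1/(153*I*sqrt(38) - 1055) = 1/(-1055 + 153*I*sqrt(38))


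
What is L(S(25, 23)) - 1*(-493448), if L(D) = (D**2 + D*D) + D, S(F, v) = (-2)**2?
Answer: 493484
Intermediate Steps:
S(F, v) = 4
L(D) = D + 2*D**2 (L(D) = (D**2 + D**2) + D = 2*D**2 + D = D + 2*D**2)
L(S(25, 23)) - 1*(-493448) = 4*(1 + 2*4) - 1*(-493448) = 4*(1 + 8) + 493448 = 4*9 + 493448 = 36 + 493448 = 493484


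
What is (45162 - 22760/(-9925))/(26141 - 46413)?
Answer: -44825561/20119960 ≈ -2.2279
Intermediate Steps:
(45162 - 22760/(-9925))/(26141 - 46413) = (45162 - 22760*(-1/9925))/(-20272) = (45162 + 4552/1985)*(-1/20272) = (89651122/1985)*(-1/20272) = -44825561/20119960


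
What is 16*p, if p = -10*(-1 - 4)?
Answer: 800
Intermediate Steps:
p = 50 (p = -10*(-5) = 50)
16*p = 16*50 = 800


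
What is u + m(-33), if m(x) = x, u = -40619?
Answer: -40652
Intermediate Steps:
u + m(-33) = -40619 - 33 = -40652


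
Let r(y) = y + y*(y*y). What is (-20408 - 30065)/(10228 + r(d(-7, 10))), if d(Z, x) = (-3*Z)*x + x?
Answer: -50473/10658448 ≈ -0.0047355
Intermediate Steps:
d(Z, x) = x - 3*Z*x (d(Z, x) = -3*Z*x + x = x - 3*Z*x)
r(y) = y + y³ (r(y) = y + y*y² = y + y³)
(-20408 - 30065)/(10228 + r(d(-7, 10))) = (-20408 - 30065)/(10228 + (10*(1 - 3*(-7)) + (10*(1 - 3*(-7)))³)) = -50473/(10228 + (10*(1 + 21) + (10*(1 + 21))³)) = -50473/(10228 + (10*22 + (10*22)³)) = -50473/(10228 + (220 + 220³)) = -50473/(10228 + (220 + 10648000)) = -50473/(10228 + 10648220) = -50473/10658448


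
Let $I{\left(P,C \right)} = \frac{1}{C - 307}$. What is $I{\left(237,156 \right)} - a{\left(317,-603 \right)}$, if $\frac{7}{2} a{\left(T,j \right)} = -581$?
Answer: $\frac{25065}{151} \approx 165.99$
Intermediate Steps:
$a{\left(T,j \right)} = -166$ ($a{\left(T,j \right)} = \frac{2}{7} \left(-581\right) = -166$)
$I{\left(P,C \right)} = \frac{1}{-307 + C}$
$I{\left(237,156 \right)} - a{\left(317,-603 \right)} = \frac{1}{-307 + 156} - -166 = \frac{1}{-151} + 166 = - \frac{1}{151} + 166 = \frac{25065}{151}$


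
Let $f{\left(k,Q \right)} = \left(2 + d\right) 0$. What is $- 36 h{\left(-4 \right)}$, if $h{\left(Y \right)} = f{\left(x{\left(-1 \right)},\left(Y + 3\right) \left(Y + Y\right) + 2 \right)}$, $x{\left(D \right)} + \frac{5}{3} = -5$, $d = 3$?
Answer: $0$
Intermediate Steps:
$x{\left(D \right)} = - \frac{20}{3}$ ($x{\left(D \right)} = - \frac{5}{3} - 5 = - \frac{20}{3}$)
$f{\left(k,Q \right)} = 0$ ($f{\left(k,Q \right)} = \left(2 + 3\right) 0 = 5 \cdot 0 = 0$)
$h{\left(Y \right)} = 0$
$- 36 h{\left(-4 \right)} = \left(-36\right) 0 = 0$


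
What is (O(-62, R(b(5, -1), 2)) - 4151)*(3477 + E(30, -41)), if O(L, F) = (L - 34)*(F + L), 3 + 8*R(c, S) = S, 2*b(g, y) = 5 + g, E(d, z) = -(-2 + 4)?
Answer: 6300175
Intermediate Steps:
E(d, z) = -2 (E(d, z) = -1*2 = -2)
b(g, y) = 5/2 + g/2 (b(g, y) = (5 + g)/2 = 5/2 + g/2)
R(c, S) = -3/8 + S/8
O(L, F) = (-34 + L)*(F + L)
(O(-62, R(b(5, -1), 2)) - 4151)*(3477 + E(30, -41)) = (((-62)² - 34*(-3/8 + (⅛)*2) - 34*(-62) + (-3/8 + (⅛)*2)*(-62)) - 4151)*(3477 - 2) = ((3844 - 34*(-3/8 + ¼) + 2108 + (-3/8 + ¼)*(-62)) - 4151)*3475 = ((3844 - 34*(-⅛) + 2108 - ⅛*(-62)) - 4151)*3475 = ((3844 + 17/4 + 2108 + 31/4) - 4151)*3475 = (5964 - 4151)*3475 = 1813*3475 = 6300175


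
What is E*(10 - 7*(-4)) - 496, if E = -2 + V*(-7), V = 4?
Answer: -1636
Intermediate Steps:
E = -30 (E = -2 + 4*(-7) = -2 - 28 = -30)
E*(10 - 7*(-4)) - 496 = -30*(10 - 7*(-4)) - 496 = -30*(10 + 28) - 496 = -30*38 - 496 = -1140 - 496 = -1636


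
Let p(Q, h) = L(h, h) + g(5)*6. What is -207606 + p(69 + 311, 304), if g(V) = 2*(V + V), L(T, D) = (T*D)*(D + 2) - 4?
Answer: 28071806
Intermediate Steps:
L(T, D) = -4 + D*T*(2 + D) (L(T, D) = (D*T)*(2 + D) - 4 = D*T*(2 + D) - 4 = -4 + D*T*(2 + D))
g(V) = 4*V (g(V) = 2*(2*V) = 4*V)
p(Q, h) = 116 + h³ + 2*h² (p(Q, h) = (-4 + h*h² + 2*h*h) + (4*5)*6 = (-4 + h³ + 2*h²) + 20*6 = (-4 + h³ + 2*h²) + 120 = 116 + h³ + 2*h²)
-207606 + p(69 + 311, 304) = -207606 + (116 + 304³ + 2*304²) = -207606 + (116 + 28094464 + 2*92416) = -207606 + (116 + 28094464 + 184832) = -207606 + 28279412 = 28071806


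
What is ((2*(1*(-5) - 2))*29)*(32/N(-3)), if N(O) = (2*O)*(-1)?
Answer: -6496/3 ≈ -2165.3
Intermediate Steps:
N(O) = -2*O
((2*(1*(-5) - 2))*29)*(32/N(-3)) = ((2*(1*(-5) - 2))*29)*(32/((-2*(-3)))) = ((2*(-5 - 2))*29)*(32/6) = ((2*(-7))*29)*(32*(1/6)) = -14*29*(16/3) = -406*16/3 = -6496/3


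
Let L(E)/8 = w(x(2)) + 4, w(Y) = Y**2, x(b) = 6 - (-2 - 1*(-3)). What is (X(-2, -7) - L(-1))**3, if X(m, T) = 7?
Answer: -11390625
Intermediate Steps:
x(b) = 5 (x(b) = 6 - (-2 + 3) = 6 - 1*1 = 6 - 1 = 5)
L(E) = 232 (L(E) = 8*(5**2 + 4) = 8*(25 + 4) = 8*29 = 232)
(X(-2, -7) - L(-1))**3 = (7 - 1*232)**3 = (7 - 232)**3 = (-225)**3 = -11390625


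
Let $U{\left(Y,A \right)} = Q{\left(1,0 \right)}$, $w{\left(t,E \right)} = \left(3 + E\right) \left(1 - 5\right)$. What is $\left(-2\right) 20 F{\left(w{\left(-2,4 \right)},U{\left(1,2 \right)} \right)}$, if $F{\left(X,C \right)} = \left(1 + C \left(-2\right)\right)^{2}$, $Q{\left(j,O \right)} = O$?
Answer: $-40$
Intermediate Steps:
$w{\left(t,E \right)} = -12 - 4 E$ ($w{\left(t,E \right)} = \left(3 + E\right) \left(-4\right) = -12 - 4 E$)
$U{\left(Y,A \right)} = 0$
$F{\left(X,C \right)} = \left(1 - 2 C\right)^{2}$
$\left(-2\right) 20 F{\left(w{\left(-2,4 \right)},U{\left(1,2 \right)} \right)} = \left(-2\right) 20 \left(-1 + 2 \cdot 0\right)^{2} = - 40 \left(-1 + 0\right)^{2} = - 40 \left(-1\right)^{2} = \left(-40\right) 1 = -40$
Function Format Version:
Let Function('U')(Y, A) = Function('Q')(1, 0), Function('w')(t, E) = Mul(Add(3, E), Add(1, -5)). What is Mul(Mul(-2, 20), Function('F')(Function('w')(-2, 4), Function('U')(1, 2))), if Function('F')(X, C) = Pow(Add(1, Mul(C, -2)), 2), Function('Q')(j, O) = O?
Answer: -40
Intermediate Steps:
Function('w')(t, E) = Add(-12, Mul(-4, E)) (Function('w')(t, E) = Mul(Add(3, E), -4) = Add(-12, Mul(-4, E)))
Function('U')(Y, A) = 0
Function('F')(X, C) = Pow(Add(1, Mul(-2, C)), 2)
Mul(Mul(-2, 20), Function('F')(Function('w')(-2, 4), Function('U')(1, 2))) = Mul(Mul(-2, 20), Pow(Add(-1, Mul(2, 0)), 2)) = Mul(-40, Pow(Add(-1, 0), 2)) = Mul(-40, Pow(-1, 2)) = Mul(-40, 1) = -40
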